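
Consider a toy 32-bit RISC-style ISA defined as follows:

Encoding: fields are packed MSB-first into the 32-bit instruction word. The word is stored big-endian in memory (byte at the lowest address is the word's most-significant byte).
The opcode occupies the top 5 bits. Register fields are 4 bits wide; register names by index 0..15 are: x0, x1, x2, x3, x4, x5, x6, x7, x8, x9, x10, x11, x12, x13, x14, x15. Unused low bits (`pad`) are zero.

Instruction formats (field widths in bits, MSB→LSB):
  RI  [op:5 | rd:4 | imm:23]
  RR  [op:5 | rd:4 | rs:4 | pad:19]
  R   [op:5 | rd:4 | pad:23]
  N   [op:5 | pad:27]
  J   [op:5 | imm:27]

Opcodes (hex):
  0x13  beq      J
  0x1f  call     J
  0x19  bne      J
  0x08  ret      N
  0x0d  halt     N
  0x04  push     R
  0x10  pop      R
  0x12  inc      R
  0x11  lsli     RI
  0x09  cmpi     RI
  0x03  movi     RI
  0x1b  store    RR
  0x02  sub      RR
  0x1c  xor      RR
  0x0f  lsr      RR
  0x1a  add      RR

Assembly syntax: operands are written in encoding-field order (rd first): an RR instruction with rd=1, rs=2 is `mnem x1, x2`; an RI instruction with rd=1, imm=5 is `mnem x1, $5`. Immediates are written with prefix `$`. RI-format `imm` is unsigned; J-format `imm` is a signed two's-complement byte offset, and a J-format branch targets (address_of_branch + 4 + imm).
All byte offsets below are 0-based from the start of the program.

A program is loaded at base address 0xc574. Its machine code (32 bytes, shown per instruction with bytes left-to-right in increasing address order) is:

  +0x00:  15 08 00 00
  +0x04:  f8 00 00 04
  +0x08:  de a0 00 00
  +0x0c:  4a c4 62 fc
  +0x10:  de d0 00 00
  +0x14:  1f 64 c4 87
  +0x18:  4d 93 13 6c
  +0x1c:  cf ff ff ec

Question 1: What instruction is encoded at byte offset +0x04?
call $4

+0x04: f8 00 00 04 ⇒ word 0xf8000004 (big)
  opcode bits[31:27]=0x1f: call/J
  [26:0] imm=4 = $4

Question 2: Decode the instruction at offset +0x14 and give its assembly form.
@+14  big-endian(1f 64 c4 87) = 0x1f64c487
  opcode bits[31:27]=0x3: movi/RI
  rd: (w>>23)&0xf=0xe → x14
  imm: (w>>0)&0x7fffff=0x64c487 → $6603911

movi x14, $6603911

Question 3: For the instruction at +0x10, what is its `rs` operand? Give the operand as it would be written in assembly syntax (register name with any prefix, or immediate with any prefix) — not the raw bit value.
x10

off 0x10: read de d0 00 00 as big → 0xded00000
  top 5b → 0x1b → store [RR]
  rd@[26:23]=0xd ⇒ x13
  rs@[22:19]=0xa ⇒ x10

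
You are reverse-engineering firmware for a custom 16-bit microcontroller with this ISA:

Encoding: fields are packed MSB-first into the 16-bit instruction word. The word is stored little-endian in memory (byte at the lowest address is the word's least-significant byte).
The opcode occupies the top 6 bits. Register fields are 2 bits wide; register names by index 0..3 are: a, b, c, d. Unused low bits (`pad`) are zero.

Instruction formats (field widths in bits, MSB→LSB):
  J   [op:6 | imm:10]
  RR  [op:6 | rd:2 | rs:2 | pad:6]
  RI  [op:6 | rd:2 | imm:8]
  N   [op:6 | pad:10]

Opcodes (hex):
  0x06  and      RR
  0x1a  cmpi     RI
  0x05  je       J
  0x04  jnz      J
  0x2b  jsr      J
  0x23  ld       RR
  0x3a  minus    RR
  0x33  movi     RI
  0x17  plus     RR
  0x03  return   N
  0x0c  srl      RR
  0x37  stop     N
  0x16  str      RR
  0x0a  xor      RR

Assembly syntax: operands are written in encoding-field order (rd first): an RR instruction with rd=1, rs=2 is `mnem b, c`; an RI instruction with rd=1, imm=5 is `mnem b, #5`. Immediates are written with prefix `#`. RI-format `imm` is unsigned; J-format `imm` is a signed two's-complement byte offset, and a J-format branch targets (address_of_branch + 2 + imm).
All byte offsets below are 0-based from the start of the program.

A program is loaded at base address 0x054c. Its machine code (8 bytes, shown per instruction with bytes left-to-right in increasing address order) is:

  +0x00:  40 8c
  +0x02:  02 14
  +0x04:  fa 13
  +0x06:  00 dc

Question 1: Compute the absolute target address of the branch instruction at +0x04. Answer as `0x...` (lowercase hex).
0x054c

[04] fa 13 → 0x13fa
  top 6b → 0x4 → jnz [J]
  imm: (w>>0)&0x3ff=0x3fa (s10→-6) → #-6
  target = base 0x054c + off 0x04 + 2 + imm -6 = 0x054c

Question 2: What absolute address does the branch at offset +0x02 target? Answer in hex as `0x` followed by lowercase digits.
+0x02: 02 14 ⇒ word 0x1402 (little)
  opcode bits[15:10]=0x5: je/J
  imm: (w>>0)&0x3ff=0x2 → #2
  target = base 0x054c + off 0x02 + 2 + imm 2 = 0x0552

0x0552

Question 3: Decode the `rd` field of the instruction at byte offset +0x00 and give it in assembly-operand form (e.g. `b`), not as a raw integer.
a

off 0x00: read 40 8c as little → 0x8c40
  opcode bits[15:10]=0x23: ld/RR
  rd@[9:8]=0x0 ⇒ a
  rs@[7:6]=0x1 ⇒ b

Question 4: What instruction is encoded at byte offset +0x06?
+0x06: 00 dc ⇒ word 0xdc00 (little)
  top 6b → 0x37 → stop [N]

stop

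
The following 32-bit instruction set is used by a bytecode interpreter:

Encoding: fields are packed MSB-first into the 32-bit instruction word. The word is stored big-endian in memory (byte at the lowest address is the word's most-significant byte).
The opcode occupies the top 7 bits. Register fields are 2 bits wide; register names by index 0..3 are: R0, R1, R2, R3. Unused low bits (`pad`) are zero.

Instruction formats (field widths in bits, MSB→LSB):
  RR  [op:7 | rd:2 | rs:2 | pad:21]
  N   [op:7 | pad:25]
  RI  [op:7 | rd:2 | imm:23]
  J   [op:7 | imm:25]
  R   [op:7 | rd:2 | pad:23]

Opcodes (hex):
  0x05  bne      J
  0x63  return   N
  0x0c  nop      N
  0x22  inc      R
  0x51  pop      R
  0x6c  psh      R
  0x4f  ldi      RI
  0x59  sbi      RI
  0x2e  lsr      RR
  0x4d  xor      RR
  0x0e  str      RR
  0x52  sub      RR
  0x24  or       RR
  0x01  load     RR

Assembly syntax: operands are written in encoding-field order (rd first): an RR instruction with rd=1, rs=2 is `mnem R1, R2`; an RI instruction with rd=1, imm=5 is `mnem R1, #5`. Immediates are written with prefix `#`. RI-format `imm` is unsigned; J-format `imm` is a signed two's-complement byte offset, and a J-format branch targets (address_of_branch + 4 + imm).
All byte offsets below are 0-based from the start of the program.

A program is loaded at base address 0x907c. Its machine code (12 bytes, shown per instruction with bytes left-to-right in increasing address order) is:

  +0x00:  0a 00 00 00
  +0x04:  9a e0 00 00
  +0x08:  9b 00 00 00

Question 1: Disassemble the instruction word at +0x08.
xor R2, R0

off 0x08: read 9b 00 00 00 as big → 0x9b000000
  op=0x9b000000>>25=0x4d ⇒ xor (RR)
  rd: (w>>23)&0x3=0x2 → R2
  rs: (w>>21)&0x3=0x0 → R0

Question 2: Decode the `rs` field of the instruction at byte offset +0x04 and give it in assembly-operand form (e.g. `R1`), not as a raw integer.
R3

off 0x04: read 9a e0 00 00 as big → 0x9ae00000
  top 7b → 0x4d → xor [RR]
  rd@[24:23]=0x1 ⇒ R1
  rs@[22:21]=0x3 ⇒ R3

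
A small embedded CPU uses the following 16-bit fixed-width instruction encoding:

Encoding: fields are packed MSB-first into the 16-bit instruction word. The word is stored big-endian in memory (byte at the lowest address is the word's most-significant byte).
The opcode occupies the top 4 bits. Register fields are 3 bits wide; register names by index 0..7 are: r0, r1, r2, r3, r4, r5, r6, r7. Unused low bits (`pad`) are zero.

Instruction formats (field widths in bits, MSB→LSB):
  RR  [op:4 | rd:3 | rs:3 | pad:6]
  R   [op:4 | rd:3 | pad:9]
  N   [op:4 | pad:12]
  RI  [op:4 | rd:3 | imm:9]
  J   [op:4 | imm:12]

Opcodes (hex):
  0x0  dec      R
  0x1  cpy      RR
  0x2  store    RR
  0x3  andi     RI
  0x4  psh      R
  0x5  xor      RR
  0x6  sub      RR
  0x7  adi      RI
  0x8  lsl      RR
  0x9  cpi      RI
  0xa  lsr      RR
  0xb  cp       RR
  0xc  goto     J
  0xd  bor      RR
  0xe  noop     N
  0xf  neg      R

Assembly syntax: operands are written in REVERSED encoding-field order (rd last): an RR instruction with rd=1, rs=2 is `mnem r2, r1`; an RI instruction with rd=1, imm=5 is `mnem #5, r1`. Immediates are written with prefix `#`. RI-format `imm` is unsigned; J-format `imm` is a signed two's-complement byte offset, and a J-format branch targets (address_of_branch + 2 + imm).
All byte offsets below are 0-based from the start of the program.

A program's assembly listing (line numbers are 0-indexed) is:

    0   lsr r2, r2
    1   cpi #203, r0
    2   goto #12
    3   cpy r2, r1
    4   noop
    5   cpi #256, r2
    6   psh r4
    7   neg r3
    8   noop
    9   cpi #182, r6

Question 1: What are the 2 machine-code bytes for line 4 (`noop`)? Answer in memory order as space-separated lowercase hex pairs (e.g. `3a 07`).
L4: noop op=0xe:4|pad=0:12 ⇒ 0xe000 ⇒ big e0 00

e0 00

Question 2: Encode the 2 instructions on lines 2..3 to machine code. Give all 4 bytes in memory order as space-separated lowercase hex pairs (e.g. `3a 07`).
c0 0c 12 80

line 2 (goto): pack op=0xc:4|imm=12:12 = 0xc00c; big→ c0 0c
line 3 (cpy): pack op=0x1:4|rd=1:3|rs=2:3|pad=0:6 = 0x1280; big→ 12 80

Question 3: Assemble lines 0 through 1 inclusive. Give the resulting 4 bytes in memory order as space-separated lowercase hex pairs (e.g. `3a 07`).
a4 80 90 cb

line 0 (lsr): pack op=0xa:4|rd=2:3|rs=2:3|pad=0:6 = 0xa480; big→ a4 80
line 1 (cpi): pack op=0x9:4|rd=0:3|imm=203:9 = 0x90cb; big→ 90 cb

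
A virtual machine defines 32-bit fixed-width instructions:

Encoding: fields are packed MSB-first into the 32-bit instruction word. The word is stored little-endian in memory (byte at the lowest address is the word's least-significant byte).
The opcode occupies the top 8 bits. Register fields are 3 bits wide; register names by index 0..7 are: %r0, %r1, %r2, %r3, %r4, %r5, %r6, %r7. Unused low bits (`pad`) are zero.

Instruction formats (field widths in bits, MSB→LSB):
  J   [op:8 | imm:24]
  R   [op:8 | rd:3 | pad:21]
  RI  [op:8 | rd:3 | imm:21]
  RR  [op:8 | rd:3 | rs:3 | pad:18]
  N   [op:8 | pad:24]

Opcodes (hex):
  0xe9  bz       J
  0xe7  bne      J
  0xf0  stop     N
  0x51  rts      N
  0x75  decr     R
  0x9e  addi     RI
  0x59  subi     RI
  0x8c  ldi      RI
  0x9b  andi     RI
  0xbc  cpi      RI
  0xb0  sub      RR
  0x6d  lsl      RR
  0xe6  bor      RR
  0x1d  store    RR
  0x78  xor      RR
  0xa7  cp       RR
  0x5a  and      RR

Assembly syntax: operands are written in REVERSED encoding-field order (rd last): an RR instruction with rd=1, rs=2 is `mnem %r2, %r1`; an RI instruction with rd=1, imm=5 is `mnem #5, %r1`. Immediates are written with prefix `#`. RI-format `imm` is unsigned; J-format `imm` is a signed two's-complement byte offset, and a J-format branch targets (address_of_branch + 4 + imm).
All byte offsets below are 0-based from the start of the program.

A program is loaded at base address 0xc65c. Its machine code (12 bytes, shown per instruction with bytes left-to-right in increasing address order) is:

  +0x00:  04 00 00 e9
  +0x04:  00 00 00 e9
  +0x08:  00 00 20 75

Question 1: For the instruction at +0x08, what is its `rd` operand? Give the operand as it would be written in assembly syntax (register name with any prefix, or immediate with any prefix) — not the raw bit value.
%r1

[08] 00 00 20 75 → 0x75200000
  top 8b → 0x75 → decr [R]
  rd@[23:21]=0x1 ⇒ %r1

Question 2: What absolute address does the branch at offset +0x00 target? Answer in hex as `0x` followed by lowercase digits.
0xc664

+0x00: 04 00 00 e9 ⇒ word 0xe9000004 (little)
  op=0xe9000004>>24=0xe9 ⇒ bz (J)
  [23:0] imm=4 = #4
  target = base 0xc65c + off 0x00 + 4 + imm 4 = 0xc664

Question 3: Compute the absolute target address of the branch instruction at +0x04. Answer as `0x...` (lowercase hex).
0xc664

+0x04: 00 00 00 e9 ⇒ word 0xe9000000 (little)
  op=0xe9000000>>24=0xe9 ⇒ bz (J)
  [23:0] imm=0 = #0
  target = base 0xc65c + off 0x04 + 4 + imm 0 = 0xc664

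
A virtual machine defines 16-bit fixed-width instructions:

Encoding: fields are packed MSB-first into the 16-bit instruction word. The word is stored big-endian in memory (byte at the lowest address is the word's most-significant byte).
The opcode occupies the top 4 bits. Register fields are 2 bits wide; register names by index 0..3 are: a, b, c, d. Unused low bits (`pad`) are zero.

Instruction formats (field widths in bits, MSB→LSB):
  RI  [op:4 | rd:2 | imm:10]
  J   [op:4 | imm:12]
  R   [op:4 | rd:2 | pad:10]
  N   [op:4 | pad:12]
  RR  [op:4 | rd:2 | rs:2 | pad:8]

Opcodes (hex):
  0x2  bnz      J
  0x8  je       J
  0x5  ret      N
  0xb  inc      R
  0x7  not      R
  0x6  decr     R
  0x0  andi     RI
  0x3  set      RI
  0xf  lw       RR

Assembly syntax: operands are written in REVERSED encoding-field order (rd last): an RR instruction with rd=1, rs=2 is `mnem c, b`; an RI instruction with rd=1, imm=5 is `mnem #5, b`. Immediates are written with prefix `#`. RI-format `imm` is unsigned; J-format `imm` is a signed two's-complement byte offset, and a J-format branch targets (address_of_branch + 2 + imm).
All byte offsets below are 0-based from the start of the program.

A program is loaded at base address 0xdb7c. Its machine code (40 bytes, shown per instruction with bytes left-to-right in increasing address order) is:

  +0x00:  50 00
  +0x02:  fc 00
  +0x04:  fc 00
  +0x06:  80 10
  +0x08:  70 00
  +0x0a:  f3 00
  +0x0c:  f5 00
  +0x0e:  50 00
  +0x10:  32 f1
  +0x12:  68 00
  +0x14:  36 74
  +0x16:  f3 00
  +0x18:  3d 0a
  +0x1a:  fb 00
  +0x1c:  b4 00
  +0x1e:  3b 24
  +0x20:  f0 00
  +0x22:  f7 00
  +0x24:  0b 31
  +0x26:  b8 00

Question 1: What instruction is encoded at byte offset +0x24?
andi #817, c

[24] 0b 31 → 0x0b31
  op=0x0b31>>12=0x0 ⇒ andi (RI)
  rd@[11:10]=0x2 ⇒ c
  imm@[9:0]=0x331 ⇒ #817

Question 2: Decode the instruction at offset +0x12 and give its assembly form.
decr c

+0x12: 68 00 ⇒ word 0x6800 (big)
  opcode bits[15:12]=0x6: decr/R
  [11:10] rd=2 = c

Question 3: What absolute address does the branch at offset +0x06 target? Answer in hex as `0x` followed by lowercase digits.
0xdb94

off 0x06: read 80 10 as big → 0x8010
  opcode bits[15:12]=0x8: je/J
  imm: (w>>0)&0xfff=0x10 → #16
  target = base 0xdb7c + off 0x06 + 2 + imm 16 = 0xdb94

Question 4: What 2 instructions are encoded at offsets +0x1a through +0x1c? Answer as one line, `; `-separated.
off 0x1a: read fb 00 as big → 0xfb00
  opcode bits[15:12]=0xf: lw/RR
  rd@[11:10]=0x2 ⇒ c
  rs@[9:8]=0x3 ⇒ d
off 0x1c: read b4 00 as big → 0xb400
  opcode bits[15:12]=0xb: inc/R
  rd@[11:10]=0x1 ⇒ b

lw d, c; inc b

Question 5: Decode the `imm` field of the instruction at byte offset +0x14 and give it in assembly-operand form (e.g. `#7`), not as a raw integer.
off 0x14: read 36 74 as big → 0x3674
  op=0x3674>>12=0x3 ⇒ set (RI)
  [11:10] rd=1 = b
  [9:0] imm=628 = #628

#628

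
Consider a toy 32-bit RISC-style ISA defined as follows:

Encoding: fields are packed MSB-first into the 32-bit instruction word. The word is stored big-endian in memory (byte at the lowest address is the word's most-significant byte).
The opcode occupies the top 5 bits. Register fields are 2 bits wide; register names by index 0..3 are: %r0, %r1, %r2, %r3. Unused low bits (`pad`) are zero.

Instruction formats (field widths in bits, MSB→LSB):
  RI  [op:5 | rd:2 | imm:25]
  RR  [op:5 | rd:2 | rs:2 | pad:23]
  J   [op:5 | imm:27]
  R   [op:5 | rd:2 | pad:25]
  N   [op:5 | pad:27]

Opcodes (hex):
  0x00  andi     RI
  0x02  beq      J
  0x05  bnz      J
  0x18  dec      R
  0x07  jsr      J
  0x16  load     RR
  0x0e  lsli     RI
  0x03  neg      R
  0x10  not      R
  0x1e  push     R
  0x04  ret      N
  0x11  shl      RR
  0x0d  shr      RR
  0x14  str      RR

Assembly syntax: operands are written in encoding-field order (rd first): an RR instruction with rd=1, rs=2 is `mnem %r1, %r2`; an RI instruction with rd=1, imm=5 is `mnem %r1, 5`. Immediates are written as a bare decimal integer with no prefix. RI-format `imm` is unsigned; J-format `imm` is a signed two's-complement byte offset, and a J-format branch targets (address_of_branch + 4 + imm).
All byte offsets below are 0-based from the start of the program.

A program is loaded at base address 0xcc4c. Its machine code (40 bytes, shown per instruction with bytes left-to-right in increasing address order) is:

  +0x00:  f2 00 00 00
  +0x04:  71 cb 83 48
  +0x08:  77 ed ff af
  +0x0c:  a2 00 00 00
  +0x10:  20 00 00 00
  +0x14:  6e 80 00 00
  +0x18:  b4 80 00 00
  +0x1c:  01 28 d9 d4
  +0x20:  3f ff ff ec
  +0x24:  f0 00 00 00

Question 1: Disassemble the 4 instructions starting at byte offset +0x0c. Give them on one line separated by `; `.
[0c] a2 00 00 00 → 0xa2000000
  opcode bits[31:27]=0x14: str/RR
  rd@[26:25]=0x1 ⇒ %r1
  rs@[24:23]=0x0 ⇒ %r0
[10] 20 00 00 00 → 0x20000000
  opcode bits[31:27]=0x4: ret/N
[14] 6e 80 00 00 → 0x6e800000
  opcode bits[31:27]=0xd: shr/RR
  rd@[26:25]=0x3 ⇒ %r3
  rs@[24:23]=0x1 ⇒ %r1
[18] b4 80 00 00 → 0xb4800000
  opcode bits[31:27]=0x16: load/RR
  rd@[26:25]=0x2 ⇒ %r2
  rs@[24:23]=0x1 ⇒ %r1

str %r1, %r0; ret; shr %r3, %r1; load %r2, %r1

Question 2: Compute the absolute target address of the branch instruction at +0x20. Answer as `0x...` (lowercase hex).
off 0x20: read 3f ff ff ec as big → 0x3fffffec
  top 5b → 0x7 → jsr [J]
  [26:0] imm=134217708 (s27→-20) = -20
  target = base 0xcc4c + off 0x20 + 4 + imm -20 = 0xcc5c

0xcc5c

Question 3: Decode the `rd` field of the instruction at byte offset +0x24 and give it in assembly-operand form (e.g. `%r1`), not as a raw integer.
%r0

[24] f0 00 00 00 → 0xf0000000
  top 5b → 0x1e → push [R]
  rd@[26:25]=0x0 ⇒ %r0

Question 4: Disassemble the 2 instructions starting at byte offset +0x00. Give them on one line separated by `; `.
push %r1; lsli %r0, 30114632

[00] f2 00 00 00 → 0xf2000000
  top 5b → 0x1e → push [R]
  rd@[26:25]=0x1 ⇒ %r1
[04] 71 cb 83 48 → 0x71cb8348
  top 5b → 0xe → lsli [RI]
  rd@[26:25]=0x0 ⇒ %r0
  imm@[24:0]=0x1cb8348 ⇒ 30114632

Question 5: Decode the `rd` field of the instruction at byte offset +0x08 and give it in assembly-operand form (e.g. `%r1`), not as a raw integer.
%r3

@+08  big-endian(77 ed ff af) = 0x77edffaf
  op=0x77edffaf>>27=0xe ⇒ lsli (RI)
  rd@[26:25]=0x3 ⇒ %r3
  imm@[24:0]=0x1edffaf ⇒ 32374703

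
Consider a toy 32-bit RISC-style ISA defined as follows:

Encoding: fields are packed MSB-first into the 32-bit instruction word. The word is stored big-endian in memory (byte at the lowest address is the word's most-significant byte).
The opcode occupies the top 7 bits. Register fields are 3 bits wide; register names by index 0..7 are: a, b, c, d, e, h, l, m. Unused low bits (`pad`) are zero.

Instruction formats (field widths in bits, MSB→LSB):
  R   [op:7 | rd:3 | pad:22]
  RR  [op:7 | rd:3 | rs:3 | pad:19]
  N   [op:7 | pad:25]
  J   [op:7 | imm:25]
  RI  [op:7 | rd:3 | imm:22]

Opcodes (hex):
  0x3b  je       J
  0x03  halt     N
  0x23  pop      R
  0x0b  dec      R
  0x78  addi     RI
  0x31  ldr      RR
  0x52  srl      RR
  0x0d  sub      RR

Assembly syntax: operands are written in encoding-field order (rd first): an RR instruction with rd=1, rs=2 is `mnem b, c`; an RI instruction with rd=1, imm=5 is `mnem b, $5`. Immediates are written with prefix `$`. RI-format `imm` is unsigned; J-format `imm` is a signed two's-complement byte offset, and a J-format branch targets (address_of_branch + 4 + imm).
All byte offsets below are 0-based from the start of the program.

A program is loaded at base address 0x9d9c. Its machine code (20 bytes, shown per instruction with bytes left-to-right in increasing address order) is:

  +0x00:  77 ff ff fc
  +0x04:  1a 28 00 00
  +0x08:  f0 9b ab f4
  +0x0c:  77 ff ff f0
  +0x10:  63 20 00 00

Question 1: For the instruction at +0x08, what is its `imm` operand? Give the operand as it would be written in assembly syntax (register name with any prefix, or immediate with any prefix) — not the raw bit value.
$1813492

@+08  big-endian(f0 9b ab f4) = 0xf09babf4
  opcode bits[31:25]=0x78: addi/RI
  rd@[24:22]=0x2 ⇒ c
  imm@[21:0]=0x1babf4 ⇒ $1813492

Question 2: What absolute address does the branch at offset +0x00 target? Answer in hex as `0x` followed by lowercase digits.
0x9d9c

+0x00: 77 ff ff fc ⇒ word 0x77fffffc (big)
  op=0x77fffffc>>25=0x3b ⇒ je (J)
  imm: (w>>0)&0x1ffffff=0x1fffffc (s25→-4) → $-4
  target = base 0x9d9c + off 0x00 + 4 + imm -4 = 0x9d9c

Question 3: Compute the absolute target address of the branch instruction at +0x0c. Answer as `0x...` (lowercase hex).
0x9d9c

@+0c  big-endian(77 ff ff f0) = 0x77fffff0
  top 7b → 0x3b → je [J]
  imm: (w>>0)&0x1ffffff=0x1fffff0 (s25→-16) → $-16
  target = base 0x9d9c + off 0x0c + 4 + imm -16 = 0x9d9c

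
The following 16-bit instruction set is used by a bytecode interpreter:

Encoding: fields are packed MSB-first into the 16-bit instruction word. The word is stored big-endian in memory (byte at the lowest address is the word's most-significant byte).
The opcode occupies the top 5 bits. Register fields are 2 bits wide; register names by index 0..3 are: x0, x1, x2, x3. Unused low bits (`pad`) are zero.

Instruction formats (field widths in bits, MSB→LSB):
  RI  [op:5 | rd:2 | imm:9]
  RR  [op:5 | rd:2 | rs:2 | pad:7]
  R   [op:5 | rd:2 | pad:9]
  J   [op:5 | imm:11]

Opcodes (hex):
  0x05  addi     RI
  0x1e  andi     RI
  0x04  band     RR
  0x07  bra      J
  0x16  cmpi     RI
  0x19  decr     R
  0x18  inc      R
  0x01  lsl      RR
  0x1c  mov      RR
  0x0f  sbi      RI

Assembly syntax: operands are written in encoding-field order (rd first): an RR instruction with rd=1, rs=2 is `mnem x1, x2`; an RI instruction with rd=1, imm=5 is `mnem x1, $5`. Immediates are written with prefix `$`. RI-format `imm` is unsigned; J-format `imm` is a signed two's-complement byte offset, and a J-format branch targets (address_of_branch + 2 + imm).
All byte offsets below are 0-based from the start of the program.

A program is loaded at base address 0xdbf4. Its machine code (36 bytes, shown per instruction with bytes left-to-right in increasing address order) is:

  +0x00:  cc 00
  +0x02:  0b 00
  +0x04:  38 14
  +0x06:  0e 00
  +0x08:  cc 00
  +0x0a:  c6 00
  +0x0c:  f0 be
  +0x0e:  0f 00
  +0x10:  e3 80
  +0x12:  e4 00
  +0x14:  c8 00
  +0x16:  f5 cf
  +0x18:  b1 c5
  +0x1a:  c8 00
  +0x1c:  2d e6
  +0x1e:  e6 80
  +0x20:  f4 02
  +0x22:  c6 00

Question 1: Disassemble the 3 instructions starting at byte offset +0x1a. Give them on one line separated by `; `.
+0x1a: c8 00 ⇒ word 0xc800 (big)
  top 5b → 0x19 → decr [R]
  [10:9] rd=0 = x0
+0x1c: 2d e6 ⇒ word 0x2de6 (big)
  top 5b → 0x5 → addi [RI]
  [10:9] rd=2 = x2
  [8:0] imm=486 = $486
+0x1e: e6 80 ⇒ word 0xe680 (big)
  top 5b → 0x1c → mov [RR]
  [10:9] rd=3 = x3
  [8:7] rs=1 = x1

decr x0; addi x2, $486; mov x3, x1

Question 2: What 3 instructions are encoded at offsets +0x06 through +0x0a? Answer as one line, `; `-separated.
off 0x06: read 0e 00 as big → 0x0e00
  opcode bits[15:11]=0x1: lsl/RR
  rd@[10:9]=0x3 ⇒ x3
  rs@[8:7]=0x0 ⇒ x0
off 0x08: read cc 00 as big → 0xcc00
  opcode bits[15:11]=0x19: decr/R
  rd@[10:9]=0x2 ⇒ x2
off 0x0a: read c6 00 as big → 0xc600
  opcode bits[15:11]=0x18: inc/R
  rd@[10:9]=0x3 ⇒ x3

lsl x3, x0; decr x2; inc x3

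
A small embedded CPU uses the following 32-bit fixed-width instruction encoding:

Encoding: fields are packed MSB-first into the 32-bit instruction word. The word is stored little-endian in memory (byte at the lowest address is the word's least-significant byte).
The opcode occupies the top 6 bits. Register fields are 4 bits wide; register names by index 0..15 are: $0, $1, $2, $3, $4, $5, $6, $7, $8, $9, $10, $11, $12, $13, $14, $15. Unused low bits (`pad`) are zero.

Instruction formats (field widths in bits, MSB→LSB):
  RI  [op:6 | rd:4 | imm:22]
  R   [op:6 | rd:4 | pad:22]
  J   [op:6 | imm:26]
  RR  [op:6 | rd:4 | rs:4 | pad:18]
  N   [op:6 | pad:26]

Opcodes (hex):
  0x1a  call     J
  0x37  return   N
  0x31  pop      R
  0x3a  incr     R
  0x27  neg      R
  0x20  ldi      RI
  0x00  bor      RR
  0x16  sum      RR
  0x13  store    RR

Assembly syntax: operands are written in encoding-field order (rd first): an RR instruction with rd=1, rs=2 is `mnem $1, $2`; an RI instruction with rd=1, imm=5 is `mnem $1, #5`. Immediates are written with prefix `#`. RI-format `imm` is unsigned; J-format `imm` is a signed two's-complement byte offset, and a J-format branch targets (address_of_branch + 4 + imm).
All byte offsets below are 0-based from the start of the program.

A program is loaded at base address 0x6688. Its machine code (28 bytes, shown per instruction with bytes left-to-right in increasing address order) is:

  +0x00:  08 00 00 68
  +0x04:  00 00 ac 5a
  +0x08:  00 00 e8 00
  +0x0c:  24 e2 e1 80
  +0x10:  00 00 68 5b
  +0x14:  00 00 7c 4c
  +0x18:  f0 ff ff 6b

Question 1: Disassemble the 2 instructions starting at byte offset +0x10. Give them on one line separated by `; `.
sum $13, $10; store $1, $15

off 0x10: read 00 00 68 5b as little → 0x5b680000
  top 6b → 0x16 → sum [RR]
  rd@[25:22]=0xd ⇒ $13
  rs@[21:18]=0xa ⇒ $10
off 0x14: read 00 00 7c 4c as little → 0x4c7c0000
  top 6b → 0x13 → store [RR]
  rd@[25:22]=0x1 ⇒ $1
  rs@[21:18]=0xf ⇒ $15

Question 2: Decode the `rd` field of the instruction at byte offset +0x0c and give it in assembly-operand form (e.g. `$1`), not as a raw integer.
+0x0c: 24 e2 e1 80 ⇒ word 0x80e1e224 (little)
  opcode bits[31:26]=0x20: ldi/RI
  rd: (w>>22)&0xf=0x3 → $3
  imm: (w>>0)&0x3fffff=0x21e224 → #2220580

$3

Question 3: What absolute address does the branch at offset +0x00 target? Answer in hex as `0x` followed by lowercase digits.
0x6694

@+00  little-endian(08 00 00 68) = 0x68000008
  top 6b → 0x1a → call [J]
  [25:0] imm=8 = #8
  target = base 0x6688 + off 0x00 + 4 + imm 8 = 0x6694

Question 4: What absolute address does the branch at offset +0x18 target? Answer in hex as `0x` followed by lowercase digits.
[18] f0 ff ff 6b → 0x6bfffff0
  top 6b → 0x1a → call [J]
  [25:0] imm=67108848 (s26→-16) = #-16
  target = base 0x6688 + off 0x18 + 4 + imm -16 = 0x6694

0x6694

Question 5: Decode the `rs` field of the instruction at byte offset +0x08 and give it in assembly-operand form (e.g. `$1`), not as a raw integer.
$10

off 0x08: read 00 00 e8 00 as little → 0x00e80000
  opcode bits[31:26]=0x0: bor/RR
  rd@[25:22]=0x3 ⇒ $3
  rs@[21:18]=0xa ⇒ $10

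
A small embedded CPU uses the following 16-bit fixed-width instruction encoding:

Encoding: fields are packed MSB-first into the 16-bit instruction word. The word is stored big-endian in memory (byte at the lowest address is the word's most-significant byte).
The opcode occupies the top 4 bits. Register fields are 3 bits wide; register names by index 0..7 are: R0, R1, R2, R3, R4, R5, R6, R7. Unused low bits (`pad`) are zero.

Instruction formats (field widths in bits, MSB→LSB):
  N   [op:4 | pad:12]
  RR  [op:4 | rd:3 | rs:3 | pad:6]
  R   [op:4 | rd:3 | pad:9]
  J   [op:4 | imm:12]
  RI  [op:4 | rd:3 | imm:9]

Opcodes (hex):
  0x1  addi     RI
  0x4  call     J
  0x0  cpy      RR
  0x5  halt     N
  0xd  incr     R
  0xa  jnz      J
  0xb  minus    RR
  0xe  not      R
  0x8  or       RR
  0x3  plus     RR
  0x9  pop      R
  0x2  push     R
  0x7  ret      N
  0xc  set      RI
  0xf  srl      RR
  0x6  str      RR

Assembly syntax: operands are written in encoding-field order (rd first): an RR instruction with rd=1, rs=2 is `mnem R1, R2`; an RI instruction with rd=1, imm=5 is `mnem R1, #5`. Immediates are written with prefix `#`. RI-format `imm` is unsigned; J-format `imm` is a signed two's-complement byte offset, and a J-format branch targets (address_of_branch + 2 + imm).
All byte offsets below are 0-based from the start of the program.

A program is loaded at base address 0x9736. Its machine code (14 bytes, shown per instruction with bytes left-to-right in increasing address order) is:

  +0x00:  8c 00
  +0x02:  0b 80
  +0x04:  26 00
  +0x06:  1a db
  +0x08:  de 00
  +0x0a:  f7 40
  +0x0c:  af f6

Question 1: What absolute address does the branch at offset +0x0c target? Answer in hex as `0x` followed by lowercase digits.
0x973a

@+0c  big-endian(af f6) = 0xaff6
  top 4b → 0xa → jnz [J]
  [11:0] imm=4086 (s12→-10) = #-10
  target = base 0x9736 + off 0x0c + 2 + imm -10 = 0x973a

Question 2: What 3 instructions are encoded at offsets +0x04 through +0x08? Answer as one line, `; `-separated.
@+04  big-endian(26 00) = 0x2600
  top 4b → 0x2 → push [R]
  rd@[11:9]=0x3 ⇒ R3
@+06  big-endian(1a db) = 0x1adb
  top 4b → 0x1 → addi [RI]
  rd@[11:9]=0x5 ⇒ R5
  imm@[8:0]=0xdb ⇒ #219
@+08  big-endian(de 00) = 0xde00
  top 4b → 0xd → incr [R]
  rd@[11:9]=0x7 ⇒ R7

push R3; addi R5, #219; incr R7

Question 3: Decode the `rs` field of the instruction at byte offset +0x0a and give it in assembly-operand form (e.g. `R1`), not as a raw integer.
+0x0a: f7 40 ⇒ word 0xf740 (big)
  op=0xf740>>12=0xf ⇒ srl (RR)
  rd@[11:9]=0x3 ⇒ R3
  rs@[8:6]=0x5 ⇒ R5

R5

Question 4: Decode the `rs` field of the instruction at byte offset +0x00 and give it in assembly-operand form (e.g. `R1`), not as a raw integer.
@+00  big-endian(8c 00) = 0x8c00
  opcode bits[15:12]=0x8: or/RR
  rd: (w>>9)&0x7=0x6 → R6
  rs: (w>>6)&0x7=0x0 → R0

R0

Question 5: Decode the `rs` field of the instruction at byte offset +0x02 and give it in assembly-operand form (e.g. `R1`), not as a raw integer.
off 0x02: read 0b 80 as big → 0x0b80
  op=0x0b80>>12=0x0 ⇒ cpy (RR)
  rd@[11:9]=0x5 ⇒ R5
  rs@[8:6]=0x6 ⇒ R6

R6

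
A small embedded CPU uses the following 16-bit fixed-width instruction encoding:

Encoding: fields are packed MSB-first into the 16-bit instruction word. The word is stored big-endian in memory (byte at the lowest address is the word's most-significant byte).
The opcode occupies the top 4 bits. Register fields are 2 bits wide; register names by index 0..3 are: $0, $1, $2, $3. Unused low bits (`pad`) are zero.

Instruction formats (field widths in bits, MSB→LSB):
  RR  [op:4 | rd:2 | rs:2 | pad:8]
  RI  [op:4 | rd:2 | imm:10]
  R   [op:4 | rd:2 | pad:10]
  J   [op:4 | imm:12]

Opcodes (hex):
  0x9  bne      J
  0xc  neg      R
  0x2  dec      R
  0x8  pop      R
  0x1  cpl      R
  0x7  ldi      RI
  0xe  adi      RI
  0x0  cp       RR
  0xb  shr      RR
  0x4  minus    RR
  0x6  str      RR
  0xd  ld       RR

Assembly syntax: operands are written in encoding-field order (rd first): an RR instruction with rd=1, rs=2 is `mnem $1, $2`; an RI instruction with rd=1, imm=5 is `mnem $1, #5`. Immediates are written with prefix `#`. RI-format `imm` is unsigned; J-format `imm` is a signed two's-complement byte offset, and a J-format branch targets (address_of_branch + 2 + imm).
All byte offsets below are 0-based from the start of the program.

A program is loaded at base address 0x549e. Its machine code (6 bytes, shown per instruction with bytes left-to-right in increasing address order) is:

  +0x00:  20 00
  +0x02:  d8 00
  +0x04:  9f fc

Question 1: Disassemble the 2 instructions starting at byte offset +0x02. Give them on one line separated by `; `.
[02] d8 00 → 0xd800
  opcode bits[15:12]=0xd: ld/RR
  [11:10] rd=2 = $2
  [9:8] rs=0 = $0
[04] 9f fc → 0x9ffc
  opcode bits[15:12]=0x9: bne/J
  [11:0] imm=4092 (s12→-4) = #-4

ld $2, $0; bne #-4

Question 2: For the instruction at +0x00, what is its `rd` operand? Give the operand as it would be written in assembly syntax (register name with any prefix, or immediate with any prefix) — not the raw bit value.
$0

@+00  big-endian(20 00) = 0x2000
  top 4b → 0x2 → dec [R]
  rd@[11:10]=0x0 ⇒ $0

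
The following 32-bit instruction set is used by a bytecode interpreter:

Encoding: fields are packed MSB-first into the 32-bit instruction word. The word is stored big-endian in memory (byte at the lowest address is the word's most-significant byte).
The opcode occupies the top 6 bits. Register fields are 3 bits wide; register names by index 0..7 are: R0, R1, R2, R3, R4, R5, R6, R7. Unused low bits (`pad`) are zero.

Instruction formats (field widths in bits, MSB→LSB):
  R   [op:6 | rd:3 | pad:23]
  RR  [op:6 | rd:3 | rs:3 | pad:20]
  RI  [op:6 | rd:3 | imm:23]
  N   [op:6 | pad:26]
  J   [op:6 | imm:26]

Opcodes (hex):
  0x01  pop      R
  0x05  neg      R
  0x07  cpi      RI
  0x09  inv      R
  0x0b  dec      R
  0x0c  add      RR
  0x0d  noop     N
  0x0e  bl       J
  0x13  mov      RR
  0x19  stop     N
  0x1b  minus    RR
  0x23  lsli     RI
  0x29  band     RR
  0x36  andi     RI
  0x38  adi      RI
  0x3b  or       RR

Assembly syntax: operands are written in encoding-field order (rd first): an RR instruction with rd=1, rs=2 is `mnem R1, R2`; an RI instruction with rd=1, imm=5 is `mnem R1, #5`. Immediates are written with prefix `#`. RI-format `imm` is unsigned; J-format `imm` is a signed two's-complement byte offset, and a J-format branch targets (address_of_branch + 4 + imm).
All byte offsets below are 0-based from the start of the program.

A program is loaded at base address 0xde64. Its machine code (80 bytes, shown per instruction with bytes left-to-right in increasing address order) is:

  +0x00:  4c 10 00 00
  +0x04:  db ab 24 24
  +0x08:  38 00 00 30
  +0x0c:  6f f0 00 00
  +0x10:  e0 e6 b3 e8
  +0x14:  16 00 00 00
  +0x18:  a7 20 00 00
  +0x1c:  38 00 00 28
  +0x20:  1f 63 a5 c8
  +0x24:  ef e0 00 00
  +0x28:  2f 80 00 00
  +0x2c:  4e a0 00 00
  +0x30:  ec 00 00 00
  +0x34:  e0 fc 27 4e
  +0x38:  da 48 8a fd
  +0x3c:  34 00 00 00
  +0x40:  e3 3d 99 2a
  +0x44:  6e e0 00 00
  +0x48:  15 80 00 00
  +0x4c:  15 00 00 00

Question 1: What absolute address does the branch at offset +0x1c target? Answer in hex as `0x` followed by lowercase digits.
0xdeac

off 0x1c: read 38 00 00 28 as big → 0x38000028
  op=0x38000028>>26=0xe ⇒ bl (J)
  [25:0] imm=40 = #40
  target = base 0xde64 + off 0x1c + 4 + imm 40 = 0xdeac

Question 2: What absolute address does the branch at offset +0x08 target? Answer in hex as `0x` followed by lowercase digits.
@+08  big-endian(38 00 00 30) = 0x38000030
  opcode bits[31:26]=0xe: bl/J
  imm: (w>>0)&0x3ffffff=0x30 → #48
  target = base 0xde64 + off 0x08 + 4 + imm 48 = 0xdea0

0xdea0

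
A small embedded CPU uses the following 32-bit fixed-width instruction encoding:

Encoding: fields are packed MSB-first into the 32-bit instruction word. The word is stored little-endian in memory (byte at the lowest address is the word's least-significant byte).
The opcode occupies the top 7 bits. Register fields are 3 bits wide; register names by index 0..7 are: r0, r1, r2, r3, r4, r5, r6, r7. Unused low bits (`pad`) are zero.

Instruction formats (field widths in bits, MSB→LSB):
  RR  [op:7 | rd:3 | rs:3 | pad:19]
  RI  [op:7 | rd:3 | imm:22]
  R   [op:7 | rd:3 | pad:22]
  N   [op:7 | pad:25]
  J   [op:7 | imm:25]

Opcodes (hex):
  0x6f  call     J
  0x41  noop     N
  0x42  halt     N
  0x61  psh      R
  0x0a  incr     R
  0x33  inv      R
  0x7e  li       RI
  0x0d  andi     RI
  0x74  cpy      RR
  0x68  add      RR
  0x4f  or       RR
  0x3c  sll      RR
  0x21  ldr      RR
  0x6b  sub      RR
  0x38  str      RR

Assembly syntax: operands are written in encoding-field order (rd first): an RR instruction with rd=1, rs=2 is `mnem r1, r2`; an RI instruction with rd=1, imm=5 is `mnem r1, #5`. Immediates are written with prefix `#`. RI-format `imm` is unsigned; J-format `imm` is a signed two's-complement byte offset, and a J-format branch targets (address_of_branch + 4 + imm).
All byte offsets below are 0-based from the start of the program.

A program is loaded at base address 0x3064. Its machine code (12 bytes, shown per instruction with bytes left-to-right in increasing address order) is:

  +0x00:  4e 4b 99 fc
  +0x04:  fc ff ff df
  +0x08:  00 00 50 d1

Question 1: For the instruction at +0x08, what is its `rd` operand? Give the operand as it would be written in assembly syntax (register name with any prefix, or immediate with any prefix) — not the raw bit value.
r5

+0x08: 00 00 50 d1 ⇒ word 0xd1500000 (little)
  top 7b → 0x68 → add [RR]
  rd: (w>>22)&0x7=0x5 → r5
  rs: (w>>19)&0x7=0x2 → r2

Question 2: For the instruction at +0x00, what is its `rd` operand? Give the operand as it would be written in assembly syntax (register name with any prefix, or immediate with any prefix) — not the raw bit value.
r2

@+00  little-endian(4e 4b 99 fc) = 0xfc994b4e
  op=0xfc994b4e>>25=0x7e ⇒ li (RI)
  rd: (w>>22)&0x7=0x2 → r2
  imm: (w>>0)&0x3fffff=0x194b4e → #1657678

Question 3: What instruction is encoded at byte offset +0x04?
[04] fc ff ff df → 0xdffffffc
  opcode bits[31:25]=0x6f: call/J
  [24:0] imm=33554428 (s25→-4) = #-4

call #-4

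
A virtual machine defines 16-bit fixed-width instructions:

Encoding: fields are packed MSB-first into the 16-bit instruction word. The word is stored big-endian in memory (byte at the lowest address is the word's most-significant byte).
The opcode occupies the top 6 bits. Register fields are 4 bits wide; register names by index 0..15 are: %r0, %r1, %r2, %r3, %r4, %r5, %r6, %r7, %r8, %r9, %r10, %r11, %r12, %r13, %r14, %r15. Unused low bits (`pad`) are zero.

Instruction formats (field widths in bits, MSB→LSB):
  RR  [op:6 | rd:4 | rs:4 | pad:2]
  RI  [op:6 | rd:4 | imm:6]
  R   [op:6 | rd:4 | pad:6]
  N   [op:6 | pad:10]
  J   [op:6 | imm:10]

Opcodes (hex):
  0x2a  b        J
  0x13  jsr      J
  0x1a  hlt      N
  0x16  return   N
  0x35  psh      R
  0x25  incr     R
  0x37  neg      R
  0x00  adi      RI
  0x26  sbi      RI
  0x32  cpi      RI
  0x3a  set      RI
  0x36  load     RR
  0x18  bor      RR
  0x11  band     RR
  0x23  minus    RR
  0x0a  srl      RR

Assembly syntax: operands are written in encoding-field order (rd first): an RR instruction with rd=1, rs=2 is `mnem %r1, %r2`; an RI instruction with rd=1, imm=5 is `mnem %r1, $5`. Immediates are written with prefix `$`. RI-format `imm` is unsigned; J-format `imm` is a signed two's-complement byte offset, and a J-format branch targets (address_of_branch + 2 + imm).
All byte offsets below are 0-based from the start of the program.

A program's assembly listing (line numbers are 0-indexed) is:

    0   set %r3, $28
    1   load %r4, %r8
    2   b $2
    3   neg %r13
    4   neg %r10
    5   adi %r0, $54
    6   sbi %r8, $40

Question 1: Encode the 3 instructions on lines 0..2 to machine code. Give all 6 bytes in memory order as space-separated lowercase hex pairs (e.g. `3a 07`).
line 0 (set): pack op=0x3a:6|rd=3:4|imm=28:6 = 0xe8dc; big→ e8 dc
line 1 (load): pack op=0x36:6|rd=4:4|rs=8:4|pad=0:2 = 0xd920; big→ d9 20
line 2 (b): pack op=0x2a:6|imm=2:10 = 0xa802; big→ a8 02

e8 dc d9 20 a8 02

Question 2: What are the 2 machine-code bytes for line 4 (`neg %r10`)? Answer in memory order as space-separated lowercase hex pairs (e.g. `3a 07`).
line 4 (neg): pack op=0x37:6|rd=10:4|pad=0:6 = 0xde80; big→ de 80

de 80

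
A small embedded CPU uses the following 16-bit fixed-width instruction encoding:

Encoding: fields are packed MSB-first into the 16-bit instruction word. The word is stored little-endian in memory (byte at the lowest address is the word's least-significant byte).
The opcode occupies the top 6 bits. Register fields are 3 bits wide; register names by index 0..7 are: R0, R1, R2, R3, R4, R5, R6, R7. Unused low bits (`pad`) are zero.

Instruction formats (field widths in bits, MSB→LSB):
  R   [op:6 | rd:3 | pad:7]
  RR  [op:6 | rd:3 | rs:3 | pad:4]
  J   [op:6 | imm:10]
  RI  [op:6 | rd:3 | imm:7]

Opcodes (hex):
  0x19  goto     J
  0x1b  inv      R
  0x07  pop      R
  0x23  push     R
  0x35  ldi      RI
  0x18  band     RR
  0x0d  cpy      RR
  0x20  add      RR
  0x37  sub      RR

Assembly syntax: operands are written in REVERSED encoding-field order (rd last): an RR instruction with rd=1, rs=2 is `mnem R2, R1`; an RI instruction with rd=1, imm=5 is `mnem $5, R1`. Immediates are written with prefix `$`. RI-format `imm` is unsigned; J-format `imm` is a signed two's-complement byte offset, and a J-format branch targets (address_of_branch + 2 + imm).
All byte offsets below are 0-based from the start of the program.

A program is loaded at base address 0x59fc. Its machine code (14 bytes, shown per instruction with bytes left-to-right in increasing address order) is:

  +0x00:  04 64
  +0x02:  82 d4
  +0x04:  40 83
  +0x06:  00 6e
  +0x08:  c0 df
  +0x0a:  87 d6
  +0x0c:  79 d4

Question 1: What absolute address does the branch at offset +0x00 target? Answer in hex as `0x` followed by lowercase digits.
@+00  little-endian(04 64) = 0x6404
  top 6b → 0x19 → goto [J]
  imm: (w>>0)&0x3ff=0x4 → $4
  target = base 0x59fc + off 0x00 + 2 + imm 4 = 0x5a02

0x5a02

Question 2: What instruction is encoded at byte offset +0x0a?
[0a] 87 d6 → 0xd687
  op=0xd687>>10=0x35 ⇒ ldi (RI)
  rd: (w>>7)&0x7=0x5 → R5
  imm: (w>>0)&0x7f=0x7 → $7

ldi $7, R5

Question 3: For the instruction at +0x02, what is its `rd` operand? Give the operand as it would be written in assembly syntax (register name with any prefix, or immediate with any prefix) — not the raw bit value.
R1

[02] 82 d4 → 0xd482
  opcode bits[15:10]=0x35: ldi/RI
  [9:7] rd=1 = R1
  [6:0] imm=2 = $2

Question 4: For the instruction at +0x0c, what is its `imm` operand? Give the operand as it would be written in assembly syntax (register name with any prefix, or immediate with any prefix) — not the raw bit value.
$121

+0x0c: 79 d4 ⇒ word 0xd479 (little)
  opcode bits[15:10]=0x35: ldi/RI
  [9:7] rd=0 = R0
  [6:0] imm=121 = $121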